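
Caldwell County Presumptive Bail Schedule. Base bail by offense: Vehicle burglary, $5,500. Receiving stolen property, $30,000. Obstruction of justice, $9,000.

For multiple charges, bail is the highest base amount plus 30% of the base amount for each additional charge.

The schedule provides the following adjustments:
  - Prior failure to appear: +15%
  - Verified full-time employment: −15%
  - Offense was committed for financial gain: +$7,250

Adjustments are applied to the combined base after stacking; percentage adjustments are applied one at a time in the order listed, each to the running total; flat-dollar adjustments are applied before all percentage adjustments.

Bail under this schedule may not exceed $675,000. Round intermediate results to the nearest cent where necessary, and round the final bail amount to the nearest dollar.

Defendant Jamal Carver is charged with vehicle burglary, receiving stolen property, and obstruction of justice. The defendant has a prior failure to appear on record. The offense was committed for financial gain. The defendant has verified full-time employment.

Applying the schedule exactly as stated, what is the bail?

Base amounts from the schedule: vehicle burglary $5,500; receiving stolen property $30,000; obstruction of justice $9,000.
Stacking rule: highest base plus 30% of each additional charge. Highest is receiving stolen property at $30,000. Additional: $5,500 × 30% = $1,650; $9,000 × 30% = $2,700. Combined base = $30,000 + $4,350 = $34,350.
Offense was committed for financial gain (+$7,250 flat): $34,350 + $7,250 = $41,600.
Prior failure to appear (+15%): $41,600 × 1.15 = $47,840.
Verified full-time employment (−15%): $47,840 × 0.85 = $40,664.
$40,664 is within the $675,000 maximum.

$40,664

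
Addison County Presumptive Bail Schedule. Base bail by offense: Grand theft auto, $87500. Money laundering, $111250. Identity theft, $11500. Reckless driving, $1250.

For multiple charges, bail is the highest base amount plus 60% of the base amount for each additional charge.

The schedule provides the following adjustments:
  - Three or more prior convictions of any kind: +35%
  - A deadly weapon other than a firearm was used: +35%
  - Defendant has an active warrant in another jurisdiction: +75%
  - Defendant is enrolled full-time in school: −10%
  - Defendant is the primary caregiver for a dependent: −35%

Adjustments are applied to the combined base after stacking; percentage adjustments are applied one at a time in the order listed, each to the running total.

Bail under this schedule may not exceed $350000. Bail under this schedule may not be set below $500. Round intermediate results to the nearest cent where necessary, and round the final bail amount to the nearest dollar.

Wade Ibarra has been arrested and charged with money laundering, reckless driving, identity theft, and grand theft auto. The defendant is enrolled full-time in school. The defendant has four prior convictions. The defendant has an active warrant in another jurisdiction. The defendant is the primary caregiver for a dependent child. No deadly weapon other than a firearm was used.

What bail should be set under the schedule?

Base amounts from the schedule: money laundering $111250; reckless driving $1250; identity theft $11500; grand theft auto $87500.
Stacking rule: highest base plus 60% of each additional charge. Highest is money laundering at $111250. Additional: $1250 × 60% = $750; $11500 × 60% = $6900; $87500 × 60% = $52500. Combined base = $111250 + $60150 = $171400.
Three or more prior convictions of any kind (+35%): $171400 × 1.35 = $231390.
Defendant has an active warrant in another jurisdiction (+75%): $231390 × 1.75 = $404932.50.
Defendant is enrolled full-time in school (−10%): $404932.50 × 0.9 = $364439.25.
Defendant is the primary caregiver for a dependent (−35%): $364439.25 × 0.65 = $236885.51.
$236885.51 is within the $350000 maximum.
$236885.51 is at or above the $500 minimum.
Rounded to the nearest dollar: $236886.

$236886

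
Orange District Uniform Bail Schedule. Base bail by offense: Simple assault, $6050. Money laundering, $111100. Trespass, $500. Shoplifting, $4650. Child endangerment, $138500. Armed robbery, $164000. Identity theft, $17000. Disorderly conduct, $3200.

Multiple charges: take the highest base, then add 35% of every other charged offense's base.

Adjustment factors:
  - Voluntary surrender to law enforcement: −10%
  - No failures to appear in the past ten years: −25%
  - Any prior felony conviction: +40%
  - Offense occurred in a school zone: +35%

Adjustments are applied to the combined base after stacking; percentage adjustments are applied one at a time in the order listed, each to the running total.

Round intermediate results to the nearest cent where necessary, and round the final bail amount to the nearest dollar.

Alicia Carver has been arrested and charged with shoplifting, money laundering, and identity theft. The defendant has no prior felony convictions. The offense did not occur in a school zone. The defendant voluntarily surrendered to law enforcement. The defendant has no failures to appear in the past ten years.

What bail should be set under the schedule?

$80107

Base amounts from the schedule: shoplifting $4650; money laundering $111100; identity theft $17000.
Stacking rule: highest base plus 35% of each additional charge. Highest is money laundering at $111100. Additional: $4650 × 35% = $1627.50; $17000 × 35% = $5950. Combined base = $111100 + $7577.50 = $118677.50.
Voluntary surrender to law enforcement (−10%): $118677.50 × 0.9 = $106809.75.
No failures to appear in the past ten years (−25%): $106809.75 × 0.75 = $80107.31.
Rounded to the nearest dollar: $80107.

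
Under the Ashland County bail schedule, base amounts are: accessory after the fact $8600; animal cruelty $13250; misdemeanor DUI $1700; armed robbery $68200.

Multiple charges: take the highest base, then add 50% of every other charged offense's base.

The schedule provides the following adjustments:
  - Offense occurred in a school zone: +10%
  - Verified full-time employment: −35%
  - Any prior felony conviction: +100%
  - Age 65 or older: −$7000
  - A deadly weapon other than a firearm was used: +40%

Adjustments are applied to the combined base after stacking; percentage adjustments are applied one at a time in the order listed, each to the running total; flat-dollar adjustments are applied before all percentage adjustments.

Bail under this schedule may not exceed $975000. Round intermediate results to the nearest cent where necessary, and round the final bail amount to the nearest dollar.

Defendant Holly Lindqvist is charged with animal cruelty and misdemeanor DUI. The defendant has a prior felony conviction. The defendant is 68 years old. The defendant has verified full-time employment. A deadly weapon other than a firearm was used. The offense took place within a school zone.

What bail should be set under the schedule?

Base amounts from the schedule: animal cruelty $13250; misdemeanor DUI $1700.
Stacking rule: highest base plus 50% of each additional charge. Highest is animal cruelty at $13250. Additional: $1700 × 50% = $850. Combined base = $13250 + $850 = $14100.
Age 65 or older (−$7000 flat): $14100 − $7000 = $7100.
Offense occurred in a school zone (+10%): $7100 × 1.1 = $7810.
Verified full-time employment (−35%): $7810 × 0.65 = $5076.50.
Any prior felony conviction (+100%): $5076.50 × 2 = $10153.
A deadly weapon other than a firearm was used (+40%): $10153 × 1.4 = $14214.20.
$14214.20 is within the $975000 maximum.
Rounded to the nearest dollar: $14214.

$14214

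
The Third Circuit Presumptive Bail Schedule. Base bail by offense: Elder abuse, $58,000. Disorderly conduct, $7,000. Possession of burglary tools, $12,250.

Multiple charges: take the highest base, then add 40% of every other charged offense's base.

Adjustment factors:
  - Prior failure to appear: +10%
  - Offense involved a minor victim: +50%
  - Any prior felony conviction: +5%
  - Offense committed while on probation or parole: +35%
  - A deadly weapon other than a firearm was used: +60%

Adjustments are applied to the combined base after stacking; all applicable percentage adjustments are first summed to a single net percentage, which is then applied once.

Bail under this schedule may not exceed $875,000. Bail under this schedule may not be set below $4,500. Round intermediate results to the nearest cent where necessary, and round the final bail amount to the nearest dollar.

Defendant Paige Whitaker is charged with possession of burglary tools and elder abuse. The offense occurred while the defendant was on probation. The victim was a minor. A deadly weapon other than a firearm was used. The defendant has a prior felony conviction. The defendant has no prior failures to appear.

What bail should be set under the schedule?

$157,250

Base amounts from the schedule: possession of burglary tools $12,250; elder abuse $58,000.
Stacking rule: highest base plus 40% of each additional charge. Highest is elder abuse at $58,000. Additional: $12,250 × 40% = $4,900. Combined base = $58,000 + $4,900 = $62,900.
Net percentage adjustment: +50% +5% +35% +60% = +150%. $62,900 × 2.5 = $157,250.
$157,250 is within the $875,000 maximum.
$157,250 is at or above the $4,500 minimum.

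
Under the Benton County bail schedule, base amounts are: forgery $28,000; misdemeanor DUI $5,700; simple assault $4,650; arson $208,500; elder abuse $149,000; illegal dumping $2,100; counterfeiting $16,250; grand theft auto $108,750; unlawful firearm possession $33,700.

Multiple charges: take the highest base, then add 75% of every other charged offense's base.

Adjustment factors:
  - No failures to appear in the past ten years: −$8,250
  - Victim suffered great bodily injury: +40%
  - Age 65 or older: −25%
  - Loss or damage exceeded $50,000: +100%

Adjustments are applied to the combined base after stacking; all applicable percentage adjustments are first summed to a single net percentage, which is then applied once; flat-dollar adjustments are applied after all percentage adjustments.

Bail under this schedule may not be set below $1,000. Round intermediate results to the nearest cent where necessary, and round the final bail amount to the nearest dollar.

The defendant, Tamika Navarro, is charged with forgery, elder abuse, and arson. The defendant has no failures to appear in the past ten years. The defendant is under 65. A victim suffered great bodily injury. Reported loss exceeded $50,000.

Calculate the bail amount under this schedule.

$810,750

Base amounts from the schedule: forgery $28,000; elder abuse $149,000; arson $208,500.
Stacking rule: highest base plus 75% of each additional charge. Highest is arson at $208,500. Additional: $28,000 × 75% = $21,000; $149,000 × 75% = $111,750. Combined base = $208,500 + $132,750 = $341,250.
Net percentage adjustment: +40% +100% = +140%. $341,250 × 2.4 = $819,000.
No failures to appear in the past ten years (−$8,250 flat): $819,000 − $8,250 = $810,750.
$810,750 is at or above the $1,000 minimum.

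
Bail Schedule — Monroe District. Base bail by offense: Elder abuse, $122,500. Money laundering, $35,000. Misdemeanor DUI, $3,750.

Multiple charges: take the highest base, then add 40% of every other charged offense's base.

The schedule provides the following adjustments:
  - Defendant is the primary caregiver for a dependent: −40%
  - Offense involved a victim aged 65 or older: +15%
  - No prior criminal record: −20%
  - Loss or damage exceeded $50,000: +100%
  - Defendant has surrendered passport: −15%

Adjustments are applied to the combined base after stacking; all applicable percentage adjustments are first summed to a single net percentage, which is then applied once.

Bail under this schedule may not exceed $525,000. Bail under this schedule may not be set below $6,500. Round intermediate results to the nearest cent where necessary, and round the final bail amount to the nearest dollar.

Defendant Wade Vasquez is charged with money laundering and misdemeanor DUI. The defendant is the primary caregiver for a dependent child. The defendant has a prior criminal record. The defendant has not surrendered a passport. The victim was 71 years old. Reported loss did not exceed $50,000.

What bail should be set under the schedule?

Base amounts from the schedule: money laundering $35,000; misdemeanor DUI $3,750.
Stacking rule: highest base plus 40% of each additional charge. Highest is money laundering at $35,000. Additional: $3,750 × 40% = $1,500. Combined base = $35,000 + $1,500 = $36,500.
Net percentage adjustment: −40% +15% = −25%. $36,500 × 0.75 = $27,375.
$27,375 is within the $525,000 maximum.
$27,375 is at or above the $6,500 minimum.

$27,375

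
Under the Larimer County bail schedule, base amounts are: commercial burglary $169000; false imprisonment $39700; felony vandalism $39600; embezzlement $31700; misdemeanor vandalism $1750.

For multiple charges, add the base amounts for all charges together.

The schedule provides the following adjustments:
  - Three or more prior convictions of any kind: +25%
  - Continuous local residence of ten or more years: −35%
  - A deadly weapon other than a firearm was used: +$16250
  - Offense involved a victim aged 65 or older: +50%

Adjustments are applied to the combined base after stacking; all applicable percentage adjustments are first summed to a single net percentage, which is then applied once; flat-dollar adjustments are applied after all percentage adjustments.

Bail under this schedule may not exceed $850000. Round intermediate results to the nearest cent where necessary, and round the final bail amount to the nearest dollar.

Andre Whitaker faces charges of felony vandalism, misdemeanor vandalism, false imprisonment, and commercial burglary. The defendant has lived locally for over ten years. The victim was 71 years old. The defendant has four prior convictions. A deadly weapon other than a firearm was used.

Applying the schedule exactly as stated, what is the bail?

Base amounts from the schedule: felony vandalism $39600; misdemeanor vandalism $1750; false imprisonment $39700; commercial burglary $169000.
Stacking rule: sum of all bases. $39600 + $1750 + $39700 + $169000 = $250050.
Net percentage adjustment: +25% −35% +50% = +40%. $250050 × 1.4 = $350070.
A deadly weapon other than a firearm was used (+$16250 flat): $350070 + $16250 = $366320.
$366320 is within the $850000 maximum.

$366320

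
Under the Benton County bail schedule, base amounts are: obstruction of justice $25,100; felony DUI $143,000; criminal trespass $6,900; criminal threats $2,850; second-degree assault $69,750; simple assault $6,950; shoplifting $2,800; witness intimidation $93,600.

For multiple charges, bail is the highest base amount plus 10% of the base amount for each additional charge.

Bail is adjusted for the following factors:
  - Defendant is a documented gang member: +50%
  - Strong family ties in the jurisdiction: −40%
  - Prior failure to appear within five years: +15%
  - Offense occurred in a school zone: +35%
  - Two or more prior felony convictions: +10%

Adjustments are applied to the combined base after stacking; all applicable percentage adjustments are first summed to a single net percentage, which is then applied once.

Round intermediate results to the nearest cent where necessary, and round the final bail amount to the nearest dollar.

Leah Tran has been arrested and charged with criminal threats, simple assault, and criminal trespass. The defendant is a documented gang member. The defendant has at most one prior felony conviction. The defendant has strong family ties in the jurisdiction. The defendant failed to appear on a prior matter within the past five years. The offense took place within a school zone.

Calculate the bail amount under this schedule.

Base amounts from the schedule: criminal threats $2,850; simple assault $6,950; criminal trespass $6,900.
Stacking rule: highest base plus 10% of each additional charge. Highest is simple assault at $6,950. Additional: $2,850 × 10% = $285; $6,900 × 10% = $690. Combined base = $6,950 + $975 = $7,925.
Net percentage adjustment: +50% −40% +15% +35% = +60%. $7,925 × 1.6 = $12,680.

$12,680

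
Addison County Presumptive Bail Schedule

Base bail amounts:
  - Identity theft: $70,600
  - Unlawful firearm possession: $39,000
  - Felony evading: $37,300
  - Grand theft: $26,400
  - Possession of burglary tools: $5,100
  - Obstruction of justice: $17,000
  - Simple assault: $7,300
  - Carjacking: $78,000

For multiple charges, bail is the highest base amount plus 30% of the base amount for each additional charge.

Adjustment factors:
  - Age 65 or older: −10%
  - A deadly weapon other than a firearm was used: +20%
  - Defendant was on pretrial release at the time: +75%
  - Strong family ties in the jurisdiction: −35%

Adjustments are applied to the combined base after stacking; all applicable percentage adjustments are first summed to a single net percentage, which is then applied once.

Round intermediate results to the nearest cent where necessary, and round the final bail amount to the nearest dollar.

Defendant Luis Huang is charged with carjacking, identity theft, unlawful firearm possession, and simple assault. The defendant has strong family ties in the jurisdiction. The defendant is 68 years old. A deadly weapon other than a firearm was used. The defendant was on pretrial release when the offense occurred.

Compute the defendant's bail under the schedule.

Base amounts from the schedule: carjacking $78,000; identity theft $70,600; unlawful firearm possession $39,000; simple assault $7,300.
Stacking rule: highest base plus 30% of each additional charge. Highest is carjacking at $78,000. Additional: $70,600 × 30% = $21,180; $39,000 × 30% = $11,700; $7,300 × 30% = $2,190. Combined base = $78,000 + $35,070 = $113,070.
Net percentage adjustment: −10% +20% +75% −35% = +50%. $113,070 × 1.5 = $169,605.

$169,605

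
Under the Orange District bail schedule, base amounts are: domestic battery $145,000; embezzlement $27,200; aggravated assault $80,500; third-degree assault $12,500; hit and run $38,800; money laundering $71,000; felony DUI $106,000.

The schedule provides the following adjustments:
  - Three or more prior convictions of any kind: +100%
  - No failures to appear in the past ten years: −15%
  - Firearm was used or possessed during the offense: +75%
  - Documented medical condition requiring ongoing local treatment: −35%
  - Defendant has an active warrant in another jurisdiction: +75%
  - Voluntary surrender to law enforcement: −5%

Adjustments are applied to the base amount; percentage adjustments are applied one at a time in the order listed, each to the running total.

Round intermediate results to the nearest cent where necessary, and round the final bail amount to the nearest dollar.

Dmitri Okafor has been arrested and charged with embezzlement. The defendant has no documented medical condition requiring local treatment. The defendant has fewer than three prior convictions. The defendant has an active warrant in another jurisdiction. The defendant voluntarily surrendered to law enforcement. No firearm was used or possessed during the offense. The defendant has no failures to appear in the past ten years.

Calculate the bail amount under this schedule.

Base amounts from the schedule: embezzlement $27,200.
Single charge. Combined base = $27,200.
No failures to appear in the past ten years (−15%): $27,200 × 0.85 = $23,120.
Defendant has an active warrant in another jurisdiction (+75%): $23,120 × 1.75 = $40,460.
Voluntary surrender to law enforcement (−5%): $40,460 × 0.95 = $38,437.

$38,437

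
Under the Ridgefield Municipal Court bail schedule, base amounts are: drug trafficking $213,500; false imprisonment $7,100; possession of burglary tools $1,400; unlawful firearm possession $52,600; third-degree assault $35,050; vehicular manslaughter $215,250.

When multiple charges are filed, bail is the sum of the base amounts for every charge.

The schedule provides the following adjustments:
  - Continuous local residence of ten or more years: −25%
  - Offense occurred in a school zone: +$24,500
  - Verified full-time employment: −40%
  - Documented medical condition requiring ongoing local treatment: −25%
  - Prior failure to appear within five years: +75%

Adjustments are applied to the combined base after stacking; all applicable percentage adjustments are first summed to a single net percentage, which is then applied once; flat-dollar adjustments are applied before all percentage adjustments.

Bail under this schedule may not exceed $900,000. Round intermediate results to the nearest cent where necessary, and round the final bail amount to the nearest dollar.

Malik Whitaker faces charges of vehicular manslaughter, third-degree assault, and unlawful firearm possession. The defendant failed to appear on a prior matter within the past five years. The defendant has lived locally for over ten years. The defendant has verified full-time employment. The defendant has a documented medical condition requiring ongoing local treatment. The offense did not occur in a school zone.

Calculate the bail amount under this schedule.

Base amounts from the schedule: vehicular manslaughter $215,250; third-degree assault $35,050; unlawful firearm possession $52,600.
Stacking rule: sum of all bases. $215,250 + $35,050 + $52,600 = $302,900.
Net percentage adjustment: −25% −40% −25% +75% = −15%. $302,900 × 0.85 = $257,465.
$257,465 is within the $900,000 maximum.

$257,465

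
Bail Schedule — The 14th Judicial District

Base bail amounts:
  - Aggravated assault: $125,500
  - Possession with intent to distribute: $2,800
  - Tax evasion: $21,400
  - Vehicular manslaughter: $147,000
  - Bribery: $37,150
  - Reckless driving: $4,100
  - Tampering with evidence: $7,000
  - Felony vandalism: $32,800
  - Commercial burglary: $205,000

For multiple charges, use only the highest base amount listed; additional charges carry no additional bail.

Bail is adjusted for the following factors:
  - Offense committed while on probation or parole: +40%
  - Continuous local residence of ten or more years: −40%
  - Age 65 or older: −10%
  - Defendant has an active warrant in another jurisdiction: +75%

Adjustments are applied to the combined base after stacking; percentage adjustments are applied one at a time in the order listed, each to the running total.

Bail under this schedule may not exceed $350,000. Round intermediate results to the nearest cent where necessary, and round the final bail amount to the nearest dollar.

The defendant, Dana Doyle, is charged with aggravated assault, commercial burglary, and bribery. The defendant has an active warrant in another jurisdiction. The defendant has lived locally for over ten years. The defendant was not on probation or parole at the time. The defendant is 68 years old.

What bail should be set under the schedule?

$193,725

Base amounts from the schedule: aggravated assault $125,500; commercial burglary $205,000; bribery $37,150.
Stacking rule: use the highest base only. Highest is commercial burglary at $205,000. Combined base = $205,000.
Continuous local residence of ten or more years (−40%): $205,000 × 0.6 = $123,000.
Age 65 or older (−10%): $123,000 × 0.9 = $110,700.
Defendant has an active warrant in another jurisdiction (+75%): $110,700 × 1.75 = $193,725.
$193,725 is within the $350,000 maximum.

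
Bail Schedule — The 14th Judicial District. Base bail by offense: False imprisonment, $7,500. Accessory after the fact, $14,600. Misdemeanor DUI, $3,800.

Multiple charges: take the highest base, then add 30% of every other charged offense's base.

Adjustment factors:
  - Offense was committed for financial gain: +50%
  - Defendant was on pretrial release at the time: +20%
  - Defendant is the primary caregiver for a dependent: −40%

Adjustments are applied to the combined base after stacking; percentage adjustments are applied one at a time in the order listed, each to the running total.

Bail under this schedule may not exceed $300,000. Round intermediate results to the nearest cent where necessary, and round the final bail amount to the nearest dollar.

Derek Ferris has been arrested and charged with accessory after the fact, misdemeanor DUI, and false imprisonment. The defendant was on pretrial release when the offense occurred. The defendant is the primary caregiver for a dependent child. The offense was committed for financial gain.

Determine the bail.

$19,429

Base amounts from the schedule: accessory after the fact $14,600; misdemeanor DUI $3,800; false imprisonment $7,500.
Stacking rule: highest base plus 30% of each additional charge. Highest is accessory after the fact at $14,600. Additional: $3,800 × 30% = $1,140; $7,500 × 30% = $2,250. Combined base = $14,600 + $3,390 = $17,990.
Offense was committed for financial gain (+50%): $17,990 × 1.5 = $26,985.
Defendant was on pretrial release at the time (+20%): $26,985 × 1.2 = $32,382.
Defendant is the primary caregiver for a dependent (−40%): $32,382 × 0.6 = $19,429.20.
$19,429.20 is within the $300,000 maximum.
Rounded to the nearest dollar: $19,429.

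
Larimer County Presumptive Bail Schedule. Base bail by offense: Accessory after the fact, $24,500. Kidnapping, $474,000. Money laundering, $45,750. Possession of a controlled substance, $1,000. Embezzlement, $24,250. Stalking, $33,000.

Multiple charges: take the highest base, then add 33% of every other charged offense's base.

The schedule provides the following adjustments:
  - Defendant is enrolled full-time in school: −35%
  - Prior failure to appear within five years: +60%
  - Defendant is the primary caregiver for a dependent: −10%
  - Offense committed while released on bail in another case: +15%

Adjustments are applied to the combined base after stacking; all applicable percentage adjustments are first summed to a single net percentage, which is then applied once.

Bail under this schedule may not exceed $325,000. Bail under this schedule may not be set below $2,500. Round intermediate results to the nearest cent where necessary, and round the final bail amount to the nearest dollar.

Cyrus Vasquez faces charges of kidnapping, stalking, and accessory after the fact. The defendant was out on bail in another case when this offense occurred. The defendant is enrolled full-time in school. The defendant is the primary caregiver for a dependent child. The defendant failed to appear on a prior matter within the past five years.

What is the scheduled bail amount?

Base amounts from the schedule: kidnapping $474,000; stalking $33,000; accessory after the fact $24,500.
Stacking rule: highest base plus 33% of each additional charge. Highest is kidnapping at $474,000. Additional: $33,000 × 33% = $10,890; $24,500 × 33% = $8,085. Combined base = $474,000 + $18,975 = $492,975.
Net percentage adjustment: −35% +60% −10% +15% = +30%. $492,975 × 1.3 = $640,867.50.
Result $640,867.50 exceeds the maximum of $325,000; bail is capped at $325,000.
$325,000 is at or above the $2,500 minimum.

$325,000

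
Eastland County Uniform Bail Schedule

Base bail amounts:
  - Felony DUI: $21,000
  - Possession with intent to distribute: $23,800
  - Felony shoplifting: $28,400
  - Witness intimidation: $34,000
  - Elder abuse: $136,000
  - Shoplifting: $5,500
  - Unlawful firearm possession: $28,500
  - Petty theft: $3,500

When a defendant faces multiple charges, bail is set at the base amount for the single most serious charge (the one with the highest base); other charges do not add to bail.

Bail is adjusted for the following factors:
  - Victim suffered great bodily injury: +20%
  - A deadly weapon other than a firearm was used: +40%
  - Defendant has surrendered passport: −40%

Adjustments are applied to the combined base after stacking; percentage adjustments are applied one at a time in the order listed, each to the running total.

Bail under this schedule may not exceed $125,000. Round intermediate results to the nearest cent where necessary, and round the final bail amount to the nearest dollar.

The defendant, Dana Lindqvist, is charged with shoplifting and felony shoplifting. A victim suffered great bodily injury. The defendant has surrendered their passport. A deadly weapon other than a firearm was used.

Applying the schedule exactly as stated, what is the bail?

Base amounts from the schedule: shoplifting $5,500; felony shoplifting $28,400.
Stacking rule: use the highest base only. Highest is felony shoplifting at $28,400. Combined base = $28,400.
Victim suffered great bodily injury (+20%): $28,400 × 1.2 = $34,080.
A deadly weapon other than a firearm was used (+40%): $34,080 × 1.4 = $47,712.
Defendant has surrendered passport (−40%): $47,712 × 0.6 = $28,627.20.
$28,627.20 is within the $125,000 maximum.
Rounded to the nearest dollar: $28,627.

$28,627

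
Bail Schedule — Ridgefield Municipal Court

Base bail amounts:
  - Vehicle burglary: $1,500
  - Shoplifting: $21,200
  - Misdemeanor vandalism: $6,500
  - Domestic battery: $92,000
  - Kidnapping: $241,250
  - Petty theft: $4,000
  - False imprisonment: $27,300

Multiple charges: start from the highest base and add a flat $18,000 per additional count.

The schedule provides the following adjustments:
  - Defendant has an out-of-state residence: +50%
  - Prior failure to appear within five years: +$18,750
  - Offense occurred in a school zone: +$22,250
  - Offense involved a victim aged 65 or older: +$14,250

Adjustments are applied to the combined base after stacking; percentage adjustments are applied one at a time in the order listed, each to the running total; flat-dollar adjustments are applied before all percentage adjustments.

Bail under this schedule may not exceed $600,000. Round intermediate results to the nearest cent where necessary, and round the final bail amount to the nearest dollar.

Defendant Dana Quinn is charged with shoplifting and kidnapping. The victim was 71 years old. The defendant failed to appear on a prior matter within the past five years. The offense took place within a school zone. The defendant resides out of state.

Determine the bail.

$471,750

Base amounts from the schedule: shoplifting $21,200; kidnapping $241,250.
Stacking rule: highest base plus $18,000 per additional charge. Highest is kidnapping at $241,250; 1 additional charge → +$18,000. Combined base = $259,250.
Prior failure to appear within five years (+$18,750 flat): $259,250 + $18,750 = $278,000.
Offense occurred in a school zone (+$22,250 flat): $278,000 + $22,250 = $300,250.
Offense involved a victim aged 65 or older (+$14,250 flat): $300,250 + $14,250 = $314,500.
Defendant has an out-of-state residence (+50%): $314,500 × 1.5 = $471,750.
$471,750 is within the $600,000 maximum.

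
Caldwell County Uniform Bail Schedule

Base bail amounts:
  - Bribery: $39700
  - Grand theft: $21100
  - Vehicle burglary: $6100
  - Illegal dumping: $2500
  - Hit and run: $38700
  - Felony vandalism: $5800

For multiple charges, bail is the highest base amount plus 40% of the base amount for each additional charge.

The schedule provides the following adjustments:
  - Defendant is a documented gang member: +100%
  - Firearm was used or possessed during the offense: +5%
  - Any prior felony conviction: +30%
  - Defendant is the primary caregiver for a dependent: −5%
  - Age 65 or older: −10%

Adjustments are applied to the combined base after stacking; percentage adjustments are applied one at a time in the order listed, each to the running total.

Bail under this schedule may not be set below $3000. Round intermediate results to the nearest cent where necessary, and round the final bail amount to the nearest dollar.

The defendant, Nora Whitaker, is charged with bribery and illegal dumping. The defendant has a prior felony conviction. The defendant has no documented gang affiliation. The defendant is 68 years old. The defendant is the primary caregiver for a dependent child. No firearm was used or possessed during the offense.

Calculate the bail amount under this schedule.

Base amounts from the schedule: bribery $39700; illegal dumping $2500.
Stacking rule: highest base plus 40% of each additional charge. Highest is bribery at $39700. Additional: $2500 × 40% = $1000. Combined base = $39700 + $1000 = $40700.
Any prior felony conviction (+30%): $40700 × 1.3 = $52910.
Defendant is the primary caregiver for a dependent (−5%): $52910 × 0.95 = $50264.50.
Age 65 or older (−10%): $50264.50 × 0.9 = $45238.05.
$45238.05 is at or above the $3000 minimum.
Rounded to the nearest dollar: $45238.

$45238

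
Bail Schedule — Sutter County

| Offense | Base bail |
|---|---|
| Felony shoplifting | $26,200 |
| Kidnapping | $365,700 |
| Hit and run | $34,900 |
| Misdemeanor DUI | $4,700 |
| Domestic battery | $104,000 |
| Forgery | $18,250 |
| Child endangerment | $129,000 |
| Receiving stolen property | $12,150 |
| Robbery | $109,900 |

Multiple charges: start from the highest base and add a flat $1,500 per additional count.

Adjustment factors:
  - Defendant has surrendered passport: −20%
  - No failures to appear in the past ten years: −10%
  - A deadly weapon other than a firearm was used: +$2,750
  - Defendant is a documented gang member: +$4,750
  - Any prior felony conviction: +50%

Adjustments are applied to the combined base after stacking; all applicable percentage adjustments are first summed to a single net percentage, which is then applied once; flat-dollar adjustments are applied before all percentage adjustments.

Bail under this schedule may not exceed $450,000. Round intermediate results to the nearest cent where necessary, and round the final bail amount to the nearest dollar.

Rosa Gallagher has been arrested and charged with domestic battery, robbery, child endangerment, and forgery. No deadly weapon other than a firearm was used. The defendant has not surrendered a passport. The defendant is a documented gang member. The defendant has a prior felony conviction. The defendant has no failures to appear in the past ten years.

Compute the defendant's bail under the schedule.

$193,550

Base amounts from the schedule: domestic battery $104,000; robbery $109,900; child endangerment $129,000; forgery $18,250.
Stacking rule: highest base plus $1,500 per additional charge. Highest is child endangerment at $129,000; 3 additional charges → +$4,500. Combined base = $133,500.
Defendant is a documented gang member (+$4,750 flat): $133,500 + $4,750 = $138,250.
Net percentage adjustment: −10% +50% = +40%. $138,250 × 1.4 = $193,550.
$193,550 is within the $450,000 maximum.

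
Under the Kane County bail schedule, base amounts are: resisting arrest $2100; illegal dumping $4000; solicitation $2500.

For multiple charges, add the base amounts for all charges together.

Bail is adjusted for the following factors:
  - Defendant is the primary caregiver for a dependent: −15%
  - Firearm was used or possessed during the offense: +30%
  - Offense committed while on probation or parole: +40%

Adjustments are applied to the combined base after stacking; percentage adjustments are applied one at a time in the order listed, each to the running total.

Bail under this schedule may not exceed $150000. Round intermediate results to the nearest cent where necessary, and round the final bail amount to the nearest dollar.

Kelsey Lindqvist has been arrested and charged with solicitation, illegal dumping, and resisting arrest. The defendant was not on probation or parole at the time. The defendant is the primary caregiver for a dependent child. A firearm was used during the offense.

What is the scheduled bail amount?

$9503

Base amounts from the schedule: solicitation $2500; illegal dumping $4000; resisting arrest $2100.
Stacking rule: sum of all bases. $2500 + $4000 + $2100 = $8600.
Defendant is the primary caregiver for a dependent (−15%): $8600 × 0.85 = $7310.
Firearm was used or possessed during the offense (+30%): $7310 × 1.3 = $9503.
$9503 is within the $150000 maximum.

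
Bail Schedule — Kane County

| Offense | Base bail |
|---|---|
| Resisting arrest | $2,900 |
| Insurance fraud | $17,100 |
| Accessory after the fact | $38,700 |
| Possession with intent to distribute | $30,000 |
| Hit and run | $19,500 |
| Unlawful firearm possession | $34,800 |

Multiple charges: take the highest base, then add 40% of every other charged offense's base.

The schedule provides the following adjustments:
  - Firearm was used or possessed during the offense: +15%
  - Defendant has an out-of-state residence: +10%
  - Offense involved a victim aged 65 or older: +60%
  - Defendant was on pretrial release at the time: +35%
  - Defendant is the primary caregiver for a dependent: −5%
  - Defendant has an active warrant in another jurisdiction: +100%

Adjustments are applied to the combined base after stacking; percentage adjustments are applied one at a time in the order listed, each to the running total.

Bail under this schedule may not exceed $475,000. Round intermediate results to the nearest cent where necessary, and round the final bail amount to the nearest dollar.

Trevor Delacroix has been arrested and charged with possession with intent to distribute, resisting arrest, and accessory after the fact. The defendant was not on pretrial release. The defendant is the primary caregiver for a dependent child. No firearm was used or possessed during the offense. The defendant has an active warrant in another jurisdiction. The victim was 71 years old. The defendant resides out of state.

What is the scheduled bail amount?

$173,420

Base amounts from the schedule: possession with intent to distribute $30,000; resisting arrest $2,900; accessory after the fact $38,700.
Stacking rule: highest base plus 40% of each additional charge. Highest is accessory after the fact at $38,700. Additional: $30,000 × 40% = $12,000; $2,900 × 40% = $1,160. Combined base = $38,700 + $13,160 = $51,860.
Defendant has an out-of-state residence (+10%): $51,860 × 1.1 = $57,046.
Offense involved a victim aged 65 or older (+60%): $57,046 × 1.6 = $91,273.60.
Defendant is the primary caregiver for a dependent (−5%): $91,273.60 × 0.95 = $86,709.92.
Defendant has an active warrant in another jurisdiction (+100%): $86,709.92 × 2 = $173,419.84.
$173,419.84 is within the $475,000 maximum.
Rounded to the nearest dollar: $173,420.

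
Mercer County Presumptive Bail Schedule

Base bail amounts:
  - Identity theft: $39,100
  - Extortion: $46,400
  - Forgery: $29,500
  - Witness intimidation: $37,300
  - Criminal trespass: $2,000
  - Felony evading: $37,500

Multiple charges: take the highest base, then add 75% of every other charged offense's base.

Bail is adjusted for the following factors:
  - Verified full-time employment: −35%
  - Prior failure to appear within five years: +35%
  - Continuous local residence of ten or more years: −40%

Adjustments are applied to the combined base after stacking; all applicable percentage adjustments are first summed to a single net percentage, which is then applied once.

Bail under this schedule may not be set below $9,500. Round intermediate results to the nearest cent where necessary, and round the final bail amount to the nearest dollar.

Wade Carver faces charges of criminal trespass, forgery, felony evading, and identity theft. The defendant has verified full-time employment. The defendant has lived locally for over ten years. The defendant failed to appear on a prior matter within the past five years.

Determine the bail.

Base amounts from the schedule: criminal trespass $2,000; forgery $29,500; felony evading $37,500; identity theft $39,100.
Stacking rule: highest base plus 75% of each additional charge. Highest is identity theft at $39,100. Additional: $2,000 × 75% = $1,500; $29,500 × 75% = $22,125; $37,500 × 75% = $28,125. Combined base = $39,100 + $51,750 = $90,850.
Net percentage adjustment: −35% +35% −40% = −40%. $90,850 × 0.6 = $54,510.
$54,510 is at or above the $9,500 minimum.

$54,510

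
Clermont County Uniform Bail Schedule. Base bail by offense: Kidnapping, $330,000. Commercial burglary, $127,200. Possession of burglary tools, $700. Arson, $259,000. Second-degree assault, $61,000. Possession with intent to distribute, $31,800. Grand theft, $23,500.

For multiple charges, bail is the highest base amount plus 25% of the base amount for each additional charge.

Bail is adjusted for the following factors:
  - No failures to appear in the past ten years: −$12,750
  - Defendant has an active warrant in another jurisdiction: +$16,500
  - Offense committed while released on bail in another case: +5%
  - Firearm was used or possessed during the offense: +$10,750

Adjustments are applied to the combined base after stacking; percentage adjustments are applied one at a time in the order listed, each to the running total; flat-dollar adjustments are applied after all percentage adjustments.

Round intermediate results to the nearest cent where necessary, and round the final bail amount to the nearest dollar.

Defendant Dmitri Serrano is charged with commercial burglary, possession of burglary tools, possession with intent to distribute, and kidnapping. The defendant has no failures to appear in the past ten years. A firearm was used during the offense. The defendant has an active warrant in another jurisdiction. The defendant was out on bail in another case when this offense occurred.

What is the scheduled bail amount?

$402,921

Base amounts from the schedule: commercial burglary $127,200; possession of burglary tools $700; possession with intent to distribute $31,800; kidnapping $330,000.
Stacking rule: highest base plus 25% of each additional charge. Highest is kidnapping at $330,000. Additional: $127,200 × 25% = $31,800; $700 × 25% = $175; $31,800 × 25% = $7,950. Combined base = $330,000 + $39,925 = $369,925.
Offense committed while released on bail in another case (+5%): $369,925 × 1.05 = $388,421.25.
No failures to appear in the past ten years (−$12,750 flat): $388,421.25 − $12,750 = $375,671.25.
Defendant has an active warrant in another jurisdiction (+$16,500 flat): $375,671.25 + $16,500 = $392,171.25.
Firearm was used or possessed during the offense (+$10,750 flat): $392,171.25 + $10,750 = $402,921.25.
Rounded to the nearest dollar: $402,921.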